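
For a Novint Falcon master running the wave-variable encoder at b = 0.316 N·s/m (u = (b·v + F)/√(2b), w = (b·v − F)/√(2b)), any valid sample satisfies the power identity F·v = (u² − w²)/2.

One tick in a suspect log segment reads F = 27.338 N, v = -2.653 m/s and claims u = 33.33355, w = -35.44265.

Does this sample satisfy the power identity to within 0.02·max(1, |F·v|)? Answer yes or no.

F·v = 27.338×(-2.653) = -72.5277 W.
(u² − w²)/2 = (1111.1256 − 1256.1814)/2 = -72.5279 W.
|Δ| = 0.0002;  2% of max(1, |F·v|) = 1.4506.

yes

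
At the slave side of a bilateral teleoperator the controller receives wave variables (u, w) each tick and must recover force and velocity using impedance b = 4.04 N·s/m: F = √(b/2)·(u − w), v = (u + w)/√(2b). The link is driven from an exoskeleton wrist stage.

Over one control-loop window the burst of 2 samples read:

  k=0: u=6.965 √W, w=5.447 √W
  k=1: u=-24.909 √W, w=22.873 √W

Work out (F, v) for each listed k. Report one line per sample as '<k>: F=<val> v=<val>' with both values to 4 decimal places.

k=0: u−w=1.5180, u+w=12.4120; √(b/2)=1.4213, √(2b)=2.8425; F=1.4213×1.518=2.1575, v=12.4120/2.8425=4.3665
k=1: u−w=-47.7820, u+w=-2.0360; √(b/2)=1.4213, √(2b)=2.8425; F=1.4213×(-47.782)=-67.9110, v=-2.0360/2.8425=-0.7163

0: F=2.1575 v=4.3665
1: F=-67.9110 v=-0.7163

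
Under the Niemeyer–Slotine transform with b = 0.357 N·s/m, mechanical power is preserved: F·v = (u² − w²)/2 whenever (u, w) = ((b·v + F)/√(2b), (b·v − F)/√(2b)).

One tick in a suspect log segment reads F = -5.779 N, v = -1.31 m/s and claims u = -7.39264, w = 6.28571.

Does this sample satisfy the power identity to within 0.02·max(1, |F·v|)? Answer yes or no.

F·v = (-5.779)×(-1.31) = 7.5705 W.
(u² − w²)/2 = (54.6511 − 39.5102)/2 = 7.5705 W.
|Δ| = 0.0000;  2% of max(1, |F·v|) = 0.1514.

yes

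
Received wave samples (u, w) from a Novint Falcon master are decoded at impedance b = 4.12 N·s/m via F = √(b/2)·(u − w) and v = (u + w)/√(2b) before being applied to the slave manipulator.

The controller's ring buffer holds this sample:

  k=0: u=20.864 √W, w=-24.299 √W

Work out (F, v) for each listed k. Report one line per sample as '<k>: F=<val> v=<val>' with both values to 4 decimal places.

k=0: u−w=45.1630, u+w=-3.4350; √(b/2)=1.4353, √(2b)=2.8705; F=1.4353×45.163=64.8211, v=-3.4350/2.8705=-1.1966

0: F=64.8211 v=-1.1966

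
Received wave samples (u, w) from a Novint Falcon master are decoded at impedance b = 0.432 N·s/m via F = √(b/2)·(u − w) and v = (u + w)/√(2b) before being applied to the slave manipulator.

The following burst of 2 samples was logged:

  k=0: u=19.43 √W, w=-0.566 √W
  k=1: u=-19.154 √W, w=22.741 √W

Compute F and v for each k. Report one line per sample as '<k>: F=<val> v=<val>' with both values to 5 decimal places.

0: F=9.29330 v=20.29443
1: F=-19.47104 v=3.85900

k=0: u−w=19.99600, u+w=18.86400; √(b/2)=0.46476, √(2b)=0.92952; F=0.46476×19.996=9.29330, v=18.86400/0.92952=20.29443
k=1: u−w=-41.89500, u+w=3.58700; √(b/2)=0.46476, √(2b)=0.92952; F=0.46476×(-41.895)=-19.47104, v=3.58700/0.92952=3.85900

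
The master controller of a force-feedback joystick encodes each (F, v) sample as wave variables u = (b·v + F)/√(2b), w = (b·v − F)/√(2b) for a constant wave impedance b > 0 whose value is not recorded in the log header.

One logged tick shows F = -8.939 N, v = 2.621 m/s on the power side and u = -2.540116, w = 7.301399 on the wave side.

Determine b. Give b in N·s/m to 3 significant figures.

b = 1.65 N·s/m

u + w = 4.761283;  u + w = √(2b)·v, so √(2b) = 4.761283/2.621 = 1.816590.
b = (√(2b))²/2 = 3.300000/2 = 1.650000.
(Check via u − w = 2F/√(2b): u − w = -9.841515, 2F/√(2b) = -9.841515.)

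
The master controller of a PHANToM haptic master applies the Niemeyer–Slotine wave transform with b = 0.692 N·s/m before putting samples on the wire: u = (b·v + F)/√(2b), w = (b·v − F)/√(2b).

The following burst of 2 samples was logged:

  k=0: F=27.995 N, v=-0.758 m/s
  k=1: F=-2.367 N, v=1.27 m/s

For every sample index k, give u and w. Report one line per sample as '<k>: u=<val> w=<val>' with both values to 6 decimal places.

0: u=23.350595 w=-24.242333
1: u=-1.264974 w=2.759047

k=0: b·v=0.692×(-0.758)=-0.524536; √(2b)=1.176435; u=(-0.524536+27.995)/1.176435=23.350595, w=(-0.524536−27.995)/1.176435=-24.242333
k=1: b·v=0.692×1.27=0.878840; √(2b)=1.176435; u=(0.878840+(-2.367))/1.176435=-1.264974, w=(0.878840−(-2.367))/1.176435=2.759047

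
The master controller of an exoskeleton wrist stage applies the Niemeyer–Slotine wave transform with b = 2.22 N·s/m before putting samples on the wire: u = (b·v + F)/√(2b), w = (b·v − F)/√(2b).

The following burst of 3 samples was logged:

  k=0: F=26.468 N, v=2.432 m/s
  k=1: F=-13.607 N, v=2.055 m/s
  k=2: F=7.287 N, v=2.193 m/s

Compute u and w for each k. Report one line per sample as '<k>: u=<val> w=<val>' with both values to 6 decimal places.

k=0: b·v=2.22×2.432=5.399040; √(2b)=2.107131; u=(5.399040+26.468)/2.107131=15.123428, w=(5.399040−26.468)/2.107131=-9.998886
k=1: b·v=2.22×2.055=4.562100; √(2b)=2.107131; u=(4.562100+(-13.607))/2.107131=-4.292520, w=(4.562100−(-13.607))/2.107131=8.622673
k=2: b·v=2.22×2.193=4.868460; √(2b)=2.107131; u=(4.868460+7.287)/2.107131=5.768726, w=(4.868460−7.287)/2.107131=-1.147788

0: u=15.123428 w=-9.998886
1: u=-4.292520 w=8.622673
2: u=5.768726 w=-1.147788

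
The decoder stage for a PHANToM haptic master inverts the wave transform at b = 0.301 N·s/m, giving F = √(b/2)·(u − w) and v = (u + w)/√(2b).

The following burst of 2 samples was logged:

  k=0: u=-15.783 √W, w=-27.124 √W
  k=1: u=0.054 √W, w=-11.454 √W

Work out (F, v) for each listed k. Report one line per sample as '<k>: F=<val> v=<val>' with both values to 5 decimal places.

k=0: u−w=11.34100, u+w=-42.90700; √(b/2)=0.38794, √(2b)=0.77589; F=0.38794×11.341=4.39966, v=-42.90700/0.77589=-55.30061
k=1: u−w=11.50800, u+w=-11.40000; √(b/2)=0.38794, √(2b)=0.77589; F=0.38794×11.508=4.46445, v=-11.40000/0.77589=-14.69287

0: F=4.39966 v=-55.30061
1: F=4.46445 v=-14.69287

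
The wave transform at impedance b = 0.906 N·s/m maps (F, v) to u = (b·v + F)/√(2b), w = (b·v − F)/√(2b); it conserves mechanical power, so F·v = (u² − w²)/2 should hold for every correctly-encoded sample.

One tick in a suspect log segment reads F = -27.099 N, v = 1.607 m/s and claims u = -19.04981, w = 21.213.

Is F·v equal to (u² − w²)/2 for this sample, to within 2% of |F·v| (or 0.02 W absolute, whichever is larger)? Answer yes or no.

yes

F·v = (-27.099)×1.607 = -43.5481 W.
(u² − w²)/2 = (362.8953 − 449.9914)/2 = -43.5481 W.
|Δ| = 0.0000;  2% of max(1, |F·v|) = 0.8710.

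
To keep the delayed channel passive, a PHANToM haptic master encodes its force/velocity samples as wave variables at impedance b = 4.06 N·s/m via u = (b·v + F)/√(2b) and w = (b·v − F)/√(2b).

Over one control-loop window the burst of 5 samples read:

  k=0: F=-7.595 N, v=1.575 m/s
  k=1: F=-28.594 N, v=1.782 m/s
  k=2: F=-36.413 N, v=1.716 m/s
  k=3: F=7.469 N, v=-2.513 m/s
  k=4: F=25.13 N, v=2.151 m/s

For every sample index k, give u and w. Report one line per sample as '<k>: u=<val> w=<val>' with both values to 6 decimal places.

0: u=-0.421293 w=4.909352
1: u=-7.495568 w=12.573486
2: u=-10.333534 w=15.223382
3: u=-0.959369 w=-6.201579
4: u=11.883604 w=-5.754198

k=0: b·v=4.06×1.575=6.394500; √(2b)=2.849561; u=(6.394500+(-7.595))/2.849561=-0.421293, w=(6.394500−(-7.595))/2.849561=4.909352
k=1: b·v=4.06×1.782=7.234920; √(2b)=2.849561; u=(7.234920+(-28.594))/2.849561=-7.495568, w=(7.234920−(-28.594))/2.849561=12.573486
k=2: b·v=4.06×1.716=6.966960; √(2b)=2.849561; u=(6.966960+(-36.413))/2.849561=-10.333534, w=(6.966960−(-36.413))/2.849561=15.223382
k=3: b·v=4.06×(-2.513)=-10.202780; √(2b)=2.849561; u=(-10.202780+7.469)/2.849561=-0.959369, w=(-10.202780−7.469)/2.849561=-6.201579
k=4: b·v=4.06×2.151=8.733060; √(2b)=2.849561; u=(8.733060+25.13)/2.849561=11.883604, w=(8.733060−25.13)/2.849561=-5.754198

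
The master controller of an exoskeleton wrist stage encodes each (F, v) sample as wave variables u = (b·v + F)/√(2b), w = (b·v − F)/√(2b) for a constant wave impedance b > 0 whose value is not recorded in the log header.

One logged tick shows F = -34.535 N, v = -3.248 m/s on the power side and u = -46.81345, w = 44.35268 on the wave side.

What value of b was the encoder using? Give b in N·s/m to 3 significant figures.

b = 0.287 N·s/m

u + w = -2.46077;  u + w = √(2b)·v, so √(2b) = -2.46077/(-3.248) = 0.75763.
b = (√(2b))²/2 = 0.57400/2 = 0.28700.
(Check via u − w = 2F/√(2b): u − w = -91.16613, 2F/√(2b) = -91.16633.)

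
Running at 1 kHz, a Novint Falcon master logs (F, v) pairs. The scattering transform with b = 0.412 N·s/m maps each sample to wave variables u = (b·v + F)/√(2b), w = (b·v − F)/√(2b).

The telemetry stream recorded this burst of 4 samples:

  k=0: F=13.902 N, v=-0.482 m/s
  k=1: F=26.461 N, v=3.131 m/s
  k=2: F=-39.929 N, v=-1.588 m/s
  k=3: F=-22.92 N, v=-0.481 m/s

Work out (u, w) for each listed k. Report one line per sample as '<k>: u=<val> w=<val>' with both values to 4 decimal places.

k=0: b·v=0.412×(-0.482)=-0.1986; √(2b)=0.9077; u=(-0.1986+13.902)/0.9077=15.0961, w=(-0.1986−13.902)/0.9077=-15.5336
k=1: b·v=0.412×3.131=1.2900; √(2b)=0.9077; u=(1.2900+26.461)/0.9077=30.5713, w=(1.2900−26.461)/0.9077=-27.7292
k=2: b·v=0.412×(-1.588)=-0.6543; √(2b)=0.9077; u=(-0.6543+(-39.929))/0.9077=-44.7078, w=(-0.6543−(-39.929))/0.9077=43.2663
k=3: b·v=0.412×(-0.481)=-0.1982; √(2b)=0.9077; u=(-0.1982+(-22.92))/0.9077=-25.4677, w=(-0.1982−(-22.92))/0.9077=25.0311

0: u=15.0961 w=-15.5336
1: u=30.5713 w=-27.7292
2: u=-44.7078 w=43.2663
3: u=-25.4677 w=25.0311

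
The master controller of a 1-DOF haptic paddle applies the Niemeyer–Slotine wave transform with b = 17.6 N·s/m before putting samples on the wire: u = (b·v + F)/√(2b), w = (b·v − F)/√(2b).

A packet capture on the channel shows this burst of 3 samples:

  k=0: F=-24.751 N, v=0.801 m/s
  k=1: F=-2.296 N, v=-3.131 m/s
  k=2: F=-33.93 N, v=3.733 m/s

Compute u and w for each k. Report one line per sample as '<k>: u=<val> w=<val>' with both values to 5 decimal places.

0: u=-1.79563 w=6.54793
1: u=-9.67504 w=-8.90106
2: u=5.35497 w=16.79277

k=0: b·v=17.6×0.801=14.09760; √(2b)=5.93296; u=(14.09760+(-24.751))/5.93296=-1.79563, w=(14.09760−(-24.751))/5.93296=6.54793
k=1: b·v=17.6×(-3.131)=-55.10560; √(2b)=5.93296; u=(-55.10560+(-2.296))/5.93296=-9.67504, w=(-55.10560−(-2.296))/5.93296=-8.90106
k=2: b·v=17.6×3.733=65.70080; √(2b)=5.93296; u=(65.70080+(-33.93))/5.93296=5.35497, w=(65.70080−(-33.93))/5.93296=16.79277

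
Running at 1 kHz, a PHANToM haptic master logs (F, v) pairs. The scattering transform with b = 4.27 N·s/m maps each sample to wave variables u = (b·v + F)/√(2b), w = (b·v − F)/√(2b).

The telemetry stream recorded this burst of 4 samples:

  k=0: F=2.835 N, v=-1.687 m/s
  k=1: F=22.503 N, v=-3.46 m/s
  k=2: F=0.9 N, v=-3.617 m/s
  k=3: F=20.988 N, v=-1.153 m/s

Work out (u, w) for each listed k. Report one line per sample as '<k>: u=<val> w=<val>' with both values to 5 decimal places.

0: u=-1.49487 w=-3.43510
1: u=2.64474 w=-12.75600
2: u=-4.97706 w=-5.59300
3: u=5.49722 w=-8.86667

k=0: b·v=4.27×(-1.687)=-7.20349; √(2b)=2.92233; u=(-7.20349+2.835)/2.92233=-1.49487, w=(-7.20349−2.835)/2.92233=-3.43510
k=1: b·v=4.27×(-3.46)=-14.77420; √(2b)=2.92233; u=(-14.77420+22.503)/2.92233=2.64474, w=(-14.77420−22.503)/2.92233=-12.75600
k=2: b·v=4.27×(-3.617)=-15.44459; √(2b)=2.92233; u=(-15.44459+0.9)/2.92233=-4.97706, w=(-15.44459−0.9)/2.92233=-5.59300
k=3: b·v=4.27×(-1.153)=-4.92331; √(2b)=2.92233; u=(-4.92331+20.988)/2.92233=5.49722, w=(-4.92331−20.988)/2.92233=-8.86667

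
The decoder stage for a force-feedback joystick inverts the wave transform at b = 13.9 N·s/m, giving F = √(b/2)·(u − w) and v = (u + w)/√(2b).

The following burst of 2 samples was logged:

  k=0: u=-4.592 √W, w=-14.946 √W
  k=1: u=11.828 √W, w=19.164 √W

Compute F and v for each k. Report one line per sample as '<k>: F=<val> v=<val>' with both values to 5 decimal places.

0: F=27.29610 v=-3.70559
1: F=-19.33979 v=5.87797

k=0: u−w=10.35400, u+w=-19.53800; √(b/2)=2.63629, √(2b)=5.27257; F=2.63629×10.354=27.29610, v=-19.53800/5.27257=-3.70559
k=1: u−w=-7.33600, u+w=30.99200; √(b/2)=2.63629, √(2b)=5.27257; F=2.63629×(-7.336)=-19.33979, v=30.99200/5.27257=5.87797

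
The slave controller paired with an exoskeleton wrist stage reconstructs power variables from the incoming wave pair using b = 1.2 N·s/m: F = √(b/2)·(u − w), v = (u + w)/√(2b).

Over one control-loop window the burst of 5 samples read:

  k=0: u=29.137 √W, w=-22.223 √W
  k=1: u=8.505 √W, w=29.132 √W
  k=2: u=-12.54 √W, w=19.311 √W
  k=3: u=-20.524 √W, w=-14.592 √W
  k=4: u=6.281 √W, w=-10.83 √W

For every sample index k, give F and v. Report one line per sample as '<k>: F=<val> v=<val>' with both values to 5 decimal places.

0: F=39.78328 v=4.46297
1: F=-15.97761 v=24.29458
2: F=-24.67168 v=4.37066
3: F=-4.59491 v=-22.66728
4: F=13.25412 v=-2.93637

k=0: u−w=51.36000, u+w=6.91400; √(b/2)=0.77460, √(2b)=1.54919; F=0.77460×51.36=39.78328, v=6.91400/1.54919=4.46297
k=1: u−w=-20.62700, u+w=37.63700; √(b/2)=0.77460, √(2b)=1.54919; F=0.77460×(-20.627)=-15.97761, v=37.63700/1.54919=24.29458
k=2: u−w=-31.85100, u+w=6.77100; √(b/2)=0.77460, √(2b)=1.54919; F=0.77460×(-31.851)=-24.67168, v=6.77100/1.54919=4.37066
k=3: u−w=-5.93200, u+w=-35.11600; √(b/2)=0.77460, √(2b)=1.54919; F=0.77460×(-5.932)=-4.59491, v=-35.11600/1.54919=-22.66728
k=4: u−w=17.11100, u+w=-4.54900; √(b/2)=0.77460, √(2b)=1.54919; F=0.77460×17.111=13.25412, v=-4.54900/1.54919=-2.93637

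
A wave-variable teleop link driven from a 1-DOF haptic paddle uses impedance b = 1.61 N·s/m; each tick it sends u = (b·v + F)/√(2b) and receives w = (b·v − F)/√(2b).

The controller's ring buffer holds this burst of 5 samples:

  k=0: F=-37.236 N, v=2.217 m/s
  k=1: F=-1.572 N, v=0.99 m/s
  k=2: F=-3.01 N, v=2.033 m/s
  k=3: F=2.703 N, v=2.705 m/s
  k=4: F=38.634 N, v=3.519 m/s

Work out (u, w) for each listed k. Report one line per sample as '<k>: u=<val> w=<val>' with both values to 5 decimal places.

0: u=-18.76168 w=22.73994
1: u=0.01220 w=1.76429
2: u=0.14664 w=3.50145
3: u=3.93330 w=0.92065
4: u=24.68720 w=-18.37258

k=0: b·v=1.61×2.217=3.56937; √(2b)=1.79444; u=(3.56937+(-37.236))/1.79444=-18.76168, w=(3.56937−(-37.236))/1.79444=22.73994
k=1: b·v=1.61×0.99=1.59390; √(2b)=1.79444; u=(1.59390+(-1.572))/1.79444=0.01220, w=(1.59390−(-1.572))/1.79444=1.76429
k=2: b·v=1.61×2.033=3.27313; √(2b)=1.79444; u=(3.27313+(-3.01))/1.79444=0.14664, w=(3.27313−(-3.01))/1.79444=3.50145
k=3: b·v=1.61×2.705=4.35505; √(2b)=1.79444; u=(4.35505+2.703)/1.79444=3.93330, w=(4.35505−2.703)/1.79444=0.92065
k=4: b·v=1.61×3.519=5.66559; √(2b)=1.79444; u=(5.66559+38.634)/1.79444=24.68720, w=(5.66559−38.634)/1.79444=-18.37258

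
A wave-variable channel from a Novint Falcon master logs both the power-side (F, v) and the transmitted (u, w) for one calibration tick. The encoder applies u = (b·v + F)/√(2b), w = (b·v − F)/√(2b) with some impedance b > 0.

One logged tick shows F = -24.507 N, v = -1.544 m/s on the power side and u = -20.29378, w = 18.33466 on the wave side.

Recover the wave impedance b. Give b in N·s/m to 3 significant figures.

u + w = -1.9591;  u + w = √(2b)·v, so √(2b) = -1.9591/(-1.544) = 1.2689.
b = (√(2b))²/2 = 1.6100/2 = 0.8050.
(Check via u − w = 2F/√(2b): u − w = -38.6284, 2F/√(2b) = -38.6284.)

b = 0.805 N·s/m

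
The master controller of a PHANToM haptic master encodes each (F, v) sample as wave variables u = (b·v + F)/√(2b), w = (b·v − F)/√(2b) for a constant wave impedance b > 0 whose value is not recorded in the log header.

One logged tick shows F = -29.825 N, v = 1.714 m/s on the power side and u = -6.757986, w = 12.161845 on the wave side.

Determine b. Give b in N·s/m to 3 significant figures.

b = 4.97 N·s/m

u + w = 5.403859;  u + w = √(2b)·v, so √(2b) = 5.403859/1.714 = 3.152777.
b = (√(2b))²/2 = 9.940000/2 = 4.970000.
(Check via u − w = 2F/√(2b): u − w = -18.919831, 2F/√(2b) = -18.919831.)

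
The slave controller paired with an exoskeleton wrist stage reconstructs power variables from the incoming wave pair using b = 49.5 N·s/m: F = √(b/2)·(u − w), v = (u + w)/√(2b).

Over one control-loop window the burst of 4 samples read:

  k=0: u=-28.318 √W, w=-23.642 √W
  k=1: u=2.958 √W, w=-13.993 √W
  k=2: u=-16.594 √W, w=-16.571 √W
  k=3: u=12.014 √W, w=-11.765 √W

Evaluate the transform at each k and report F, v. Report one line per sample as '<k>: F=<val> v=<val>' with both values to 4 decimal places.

k=0: u−w=-4.6760, u+w=-51.9600; √(b/2)=4.9749, √(2b)=9.9499; F=4.9749×(-4.676)=-23.2628, v=-51.9600/9.9499=-5.2222
k=1: u−w=16.9510, u+w=-11.0350; √(b/2)=4.9749, √(2b)=9.9499; F=4.9749×16.951=84.3302, v=-11.0350/9.9499=-1.1091
k=2: u−w=-0.0230, u+w=-33.1650; √(b/2)=4.9749, √(2b)=9.9499; F=4.9749×(-0.023)=-0.1144, v=-33.1650/9.9499=-3.3332
k=3: u−w=23.7790, u+w=0.2490; √(b/2)=4.9749, √(2b)=9.9499; F=4.9749×23.779=118.2990, v=0.2490/9.9499=0.0250

0: F=-23.2628 v=-5.2222
1: F=84.3302 v=-1.1091
2: F=-0.1144 v=-3.3332
3: F=118.2990 v=0.0250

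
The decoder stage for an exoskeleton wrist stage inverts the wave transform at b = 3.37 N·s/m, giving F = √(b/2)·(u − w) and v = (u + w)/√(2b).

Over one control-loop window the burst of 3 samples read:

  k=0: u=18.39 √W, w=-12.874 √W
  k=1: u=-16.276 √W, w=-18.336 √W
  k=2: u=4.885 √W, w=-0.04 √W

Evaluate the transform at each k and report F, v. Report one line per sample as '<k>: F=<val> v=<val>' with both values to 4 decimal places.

k=0: u−w=31.2640, u+w=5.5160; √(b/2)=1.2981, √(2b)=2.5962; F=1.2981×31.264=40.5830, v=5.5160/2.5962=2.1247
k=1: u−w=2.0600, u+w=-34.6120; √(b/2)=1.2981, √(2b)=2.5962; F=1.2981×2.06=2.6740, v=-34.6120/2.5962=-13.3320
k=2: u−w=4.9250, u+w=4.8450; √(b/2)=1.2981, √(2b)=2.5962; F=1.2981×4.925=6.3930, v=4.8450/2.5962=1.8662

0: F=40.5830 v=2.1247
1: F=2.6740 v=-13.3320
2: F=6.3930 v=1.8662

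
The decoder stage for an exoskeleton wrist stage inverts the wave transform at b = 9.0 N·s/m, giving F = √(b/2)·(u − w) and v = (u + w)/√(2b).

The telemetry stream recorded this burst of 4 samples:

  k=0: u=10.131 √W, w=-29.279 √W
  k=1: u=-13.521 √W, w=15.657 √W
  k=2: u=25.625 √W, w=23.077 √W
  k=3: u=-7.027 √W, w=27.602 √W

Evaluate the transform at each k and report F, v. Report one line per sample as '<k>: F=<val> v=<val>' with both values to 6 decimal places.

k=0: u−w=39.410000, u+w=-19.148000; √(b/2)=2.121320, √(2b)=4.242641; F=2.121320×39.41=83.601235, v=-19.148000/4.242641=-4.513227
k=1: u−w=-29.178000, u+w=2.136000; √(b/2)=2.121320, √(2b)=4.242641; F=2.121320×(-29.178)=-61.895885, v=2.136000/4.242641=0.503460
k=2: u−w=2.548000, u+w=48.702000; √(b/2)=2.121320, √(2b)=4.242641; F=2.121320×2.548=5.405124, v=48.702000/4.242641=11.479171
k=3: u−w=-34.629000, u+w=20.575000; √(b/2)=2.121320, √(2b)=4.242641; F=2.121320×(-34.629)=-73.459202, v=20.575000/4.242641=4.849574

0: F=83.601235 v=-4.513227
1: F=-61.895885 v=0.503460
2: F=5.405124 v=11.479171
3: F=-73.459202 v=4.849574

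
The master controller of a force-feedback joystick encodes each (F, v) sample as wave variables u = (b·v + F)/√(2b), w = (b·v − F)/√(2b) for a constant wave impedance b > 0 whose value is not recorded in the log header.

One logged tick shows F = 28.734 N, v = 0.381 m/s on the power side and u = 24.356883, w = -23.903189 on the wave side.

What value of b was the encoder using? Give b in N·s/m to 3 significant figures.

b = 0.709 N·s/m

u + w = 0.453694;  u + w = √(2b)·v, so √(2b) = 0.453694/0.381 = 1.190798.
b = (√(2b))²/2 = 1.418000/2 = 0.709000.
(Check via u − w = 2F/√(2b): u − w = 48.260072, 2F/√(2b) = 48.260078.)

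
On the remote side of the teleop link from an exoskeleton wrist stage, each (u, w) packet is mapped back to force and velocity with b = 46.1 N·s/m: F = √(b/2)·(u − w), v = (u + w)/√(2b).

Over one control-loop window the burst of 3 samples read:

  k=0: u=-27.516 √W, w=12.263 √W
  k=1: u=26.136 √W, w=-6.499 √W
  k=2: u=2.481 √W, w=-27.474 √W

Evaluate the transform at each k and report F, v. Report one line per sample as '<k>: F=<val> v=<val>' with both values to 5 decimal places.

k=0: u−w=-39.77900, u+w=-15.25300; √(b/2)=4.80104, √(2b)=9.60208; F=4.80104×(-39.779)=-190.98063, v=-15.25300/9.60208=-1.58851
k=1: u−w=32.63500, u+w=19.63700; √(b/2)=4.80104, √(2b)=9.60208; F=4.80104×32.635=156.68199, v=19.63700/9.60208=2.04508
k=2: u−w=29.95500, u+w=-24.99300; √(b/2)=4.80104, √(2b)=9.60208; F=4.80104×29.955=143.81520, v=-24.99300/9.60208=-2.60287

0: F=-190.98063 v=-1.58851
1: F=156.68199 v=2.04508
2: F=143.81520 v=-2.60287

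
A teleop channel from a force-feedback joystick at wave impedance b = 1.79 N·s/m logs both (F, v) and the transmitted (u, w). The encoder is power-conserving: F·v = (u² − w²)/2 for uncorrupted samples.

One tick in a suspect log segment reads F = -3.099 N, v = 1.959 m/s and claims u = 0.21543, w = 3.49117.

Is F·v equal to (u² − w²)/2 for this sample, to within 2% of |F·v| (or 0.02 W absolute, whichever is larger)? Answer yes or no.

yes

F·v = (-3.099)×1.959 = -6.0709 W.
(u² − w²)/2 = (0.0464 − 12.1883)/2 = -6.0709 W.
|Δ| = 0.0000;  2% of max(1, |F·v|) = 0.1214.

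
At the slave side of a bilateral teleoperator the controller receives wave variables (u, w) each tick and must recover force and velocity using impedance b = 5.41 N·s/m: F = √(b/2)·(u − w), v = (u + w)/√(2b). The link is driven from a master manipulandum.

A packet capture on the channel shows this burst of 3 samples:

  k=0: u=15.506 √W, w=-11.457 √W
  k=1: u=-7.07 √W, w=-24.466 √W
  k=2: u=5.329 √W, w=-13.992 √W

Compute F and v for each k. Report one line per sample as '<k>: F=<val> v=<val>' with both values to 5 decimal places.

0: F=44.34573 v=1.23093
1: F=28.61100 v=-9.58723
2: F=31.77702 v=-2.63363

k=0: u−w=26.96300, u+w=4.04900; √(b/2)=1.64469, √(2b)=3.28938; F=1.64469×26.963=44.34573, v=4.04900/3.28938=1.23093
k=1: u−w=17.39600, u+w=-31.53600; √(b/2)=1.64469, √(2b)=3.28938; F=1.64469×17.396=28.61100, v=-31.53600/3.28938=-9.58723
k=2: u−w=19.32100, u+w=-8.66300; √(b/2)=1.64469, √(2b)=3.28938; F=1.64469×19.321=31.77702, v=-8.66300/3.28938=-2.63363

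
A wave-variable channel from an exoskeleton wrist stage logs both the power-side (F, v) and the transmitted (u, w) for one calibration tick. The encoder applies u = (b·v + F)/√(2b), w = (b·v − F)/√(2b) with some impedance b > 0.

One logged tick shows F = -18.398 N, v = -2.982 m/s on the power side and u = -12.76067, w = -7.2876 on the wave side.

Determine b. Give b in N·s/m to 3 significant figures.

u + w = -20.04827;  u + w = √(2b)·v, so √(2b) = -20.04827/(-2.982) = 6.72310.
b = (√(2b))²/2 = 45.20001/2 = 22.60000.
(Check via u − w = 2F/√(2b): u − w = -5.47307, 2F/√(2b) = -5.47307.)

b = 22.6 N·s/m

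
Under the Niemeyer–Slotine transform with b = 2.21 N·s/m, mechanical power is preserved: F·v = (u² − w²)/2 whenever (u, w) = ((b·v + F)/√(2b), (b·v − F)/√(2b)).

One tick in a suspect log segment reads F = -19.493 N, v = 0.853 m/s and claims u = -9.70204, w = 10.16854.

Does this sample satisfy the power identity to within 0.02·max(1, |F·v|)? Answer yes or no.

F·v = (-19.493)×0.853 = -16.6275 W.
(u² − w²)/2 = (94.1296 − 103.3992)/2 = -4.6348 W.
|Δ| = 11.9927;  2% of max(1, |F·v|) = 0.3326.

no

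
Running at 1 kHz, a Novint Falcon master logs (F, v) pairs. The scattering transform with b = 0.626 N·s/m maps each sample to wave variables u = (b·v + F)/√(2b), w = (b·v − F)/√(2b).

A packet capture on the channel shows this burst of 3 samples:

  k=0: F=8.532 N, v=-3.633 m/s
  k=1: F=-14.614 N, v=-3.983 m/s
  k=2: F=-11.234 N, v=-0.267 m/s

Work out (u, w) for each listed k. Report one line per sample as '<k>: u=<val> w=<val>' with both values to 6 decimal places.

k=0: b·v=0.626×(-3.633)=-2.274258; √(2b)=1.118928; u=(-2.274258+8.532)/1.118928=5.592622, w=(-2.274258−8.532)/1.118928=-9.657688
k=1: b·v=0.626×(-3.983)=-2.493358; √(2b)=1.118928; u=(-2.493358+(-14.614))/1.118928=-15.289060, w=(-2.493358−(-14.614))/1.118928=10.832369
k=2: b·v=0.626×(-0.267)=-0.167142; √(2b)=1.118928; u=(-0.167142+(-11.234))/1.118928=-10.189343, w=(-0.167142−(-11.234))/1.118928=9.890589

0: u=5.592622 w=-9.657688
1: u=-15.289060 w=10.832369
2: u=-10.189343 w=9.890589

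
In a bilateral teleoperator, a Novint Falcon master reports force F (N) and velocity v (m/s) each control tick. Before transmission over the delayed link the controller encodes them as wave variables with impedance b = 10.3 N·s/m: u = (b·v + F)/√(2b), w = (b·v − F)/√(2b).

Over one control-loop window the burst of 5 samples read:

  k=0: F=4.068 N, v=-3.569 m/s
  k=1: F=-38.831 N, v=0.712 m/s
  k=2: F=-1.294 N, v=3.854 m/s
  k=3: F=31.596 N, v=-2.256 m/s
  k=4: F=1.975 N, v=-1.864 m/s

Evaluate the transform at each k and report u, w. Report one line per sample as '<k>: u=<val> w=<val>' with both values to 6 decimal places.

k=0: b·v=10.3×(-3.569)=-36.760700; √(2b)=4.538722; u=(-36.760700+4.068)/4.538722=-7.203062, w=(-36.760700−4.068)/4.538722=-8.995637
k=1: b·v=10.3×0.712=7.333600; √(2b)=4.538722; u=(7.333600+(-38.831))/4.538722=-6.939706, w=(7.333600−(-38.831))/4.538722=10.171277
k=2: b·v=10.3×3.854=39.696200; √(2b)=4.538722; u=(39.696200+(-1.294))/4.538722=8.461016, w=(39.696200−(-1.294))/4.538722=9.031220
k=3: b·v=10.3×(-2.256)=-23.236800; √(2b)=4.538722; u=(-23.236800+31.596)/4.538722=1.841752, w=(-23.236800−31.596)/4.538722=-12.081109
k=4: b·v=10.3×(-1.864)=-19.199200; √(2b)=4.538722; u=(-19.199200+1.975)/4.538722=-3.794945, w=(-19.199200−1.975)/4.538722=-4.665234

0: u=-7.203062 w=-8.995637
1: u=-6.939706 w=10.171277
2: u=8.461016 w=9.031220
3: u=1.841752 w=-12.081109
4: u=-3.794945 w=-4.665234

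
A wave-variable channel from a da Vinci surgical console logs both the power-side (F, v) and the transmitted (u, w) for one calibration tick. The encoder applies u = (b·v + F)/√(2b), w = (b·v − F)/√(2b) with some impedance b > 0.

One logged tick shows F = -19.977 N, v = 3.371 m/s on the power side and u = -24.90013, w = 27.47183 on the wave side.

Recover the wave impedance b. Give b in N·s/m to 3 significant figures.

b = 0.291 N·s/m

u + w = 2.5717;  u + w = √(2b)·v, so √(2b) = 2.5717/3.371 = 0.7629.
b = (√(2b))²/2 = 0.5820/2 = 0.2910.
(Check via u − w = 2F/√(2b): u − w = -52.3720, 2F/√(2b) = -52.3719.)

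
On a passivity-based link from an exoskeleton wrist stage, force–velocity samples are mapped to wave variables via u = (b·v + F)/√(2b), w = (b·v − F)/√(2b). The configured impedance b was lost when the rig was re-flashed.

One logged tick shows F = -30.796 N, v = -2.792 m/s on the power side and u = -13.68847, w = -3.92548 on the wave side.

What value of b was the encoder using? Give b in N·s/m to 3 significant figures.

b = 19.9 N·s/m

u + w = -17.61395;  u + w = √(2b)·v, so √(2b) = -17.61395/(-2.792) = 6.30872.
b = (√(2b))²/2 = 39.79997/2 = 19.89998.
(Check via u − w = 2F/√(2b): u − w = -9.76299, 2F/√(2b) = -9.76299.)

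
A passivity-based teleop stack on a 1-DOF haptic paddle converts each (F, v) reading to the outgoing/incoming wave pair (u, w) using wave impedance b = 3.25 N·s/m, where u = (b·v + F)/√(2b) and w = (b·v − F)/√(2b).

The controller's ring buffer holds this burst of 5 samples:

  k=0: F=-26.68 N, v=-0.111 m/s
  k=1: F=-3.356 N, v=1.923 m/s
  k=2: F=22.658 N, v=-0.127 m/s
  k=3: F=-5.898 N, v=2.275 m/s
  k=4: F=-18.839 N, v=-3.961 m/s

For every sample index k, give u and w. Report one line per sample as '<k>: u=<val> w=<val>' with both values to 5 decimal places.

0: u=-10.60625 w=10.32326
1: u=1.13502 w=3.76769
2: u=8.72530 w=-9.04909
3: u=0.58668 w=5.21345
4: u=-12.43857 w=2.33996

k=0: b·v=3.25×(-0.111)=-0.36075; √(2b)=2.54951; u=(-0.36075+(-26.68))/2.54951=-10.60625, w=(-0.36075−(-26.68))/2.54951=10.32326
k=1: b·v=3.25×1.923=6.24975; √(2b)=2.54951; u=(6.24975+(-3.356))/2.54951=1.13502, w=(6.24975−(-3.356))/2.54951=3.76769
k=2: b·v=3.25×(-0.127)=-0.41275; √(2b)=2.54951; u=(-0.41275+22.658)/2.54951=8.72530, w=(-0.41275−22.658)/2.54951=-9.04909
k=3: b·v=3.25×2.275=7.39375; √(2b)=2.54951; u=(7.39375+(-5.898))/2.54951=0.58668, w=(7.39375−(-5.898))/2.54951=5.21345
k=4: b·v=3.25×(-3.961)=-12.87325; √(2b)=2.54951; u=(-12.87325+(-18.839))/2.54951=-12.43857, w=(-12.87325−(-18.839))/2.54951=2.33996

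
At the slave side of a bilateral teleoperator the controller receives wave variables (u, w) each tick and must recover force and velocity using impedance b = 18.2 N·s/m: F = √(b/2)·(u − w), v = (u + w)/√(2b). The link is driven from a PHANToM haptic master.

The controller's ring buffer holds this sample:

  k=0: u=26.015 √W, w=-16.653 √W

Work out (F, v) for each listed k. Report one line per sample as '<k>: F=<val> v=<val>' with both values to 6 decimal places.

k=0: u−w=42.668000, u+w=9.362000; √(b/2)=3.016621, √(2b)=6.033241; F=3.016621×42.668=128.713169, v=9.362000/6.033241=1.551736

0: F=128.713169 v=1.551736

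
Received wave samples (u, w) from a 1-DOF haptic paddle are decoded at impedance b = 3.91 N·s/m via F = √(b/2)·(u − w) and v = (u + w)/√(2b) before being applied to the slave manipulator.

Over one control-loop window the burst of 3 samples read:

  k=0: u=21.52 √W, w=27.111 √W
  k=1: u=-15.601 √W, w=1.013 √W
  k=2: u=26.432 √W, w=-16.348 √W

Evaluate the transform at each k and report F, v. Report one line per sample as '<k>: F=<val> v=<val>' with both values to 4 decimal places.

k=0: u−w=-5.5910, u+w=48.6310; √(b/2)=1.3982, √(2b)=2.7964; F=1.3982×(-5.591)=-7.8174, v=48.6310/2.7964=17.3904
k=1: u−w=-16.6140, u+w=-14.5880; √(b/2)=1.3982, √(2b)=2.7964; F=1.3982×(-16.614)=-23.2299, v=-14.5880/2.7964=-5.2167
k=2: u−w=42.7800, u+w=10.0840; √(b/2)=1.3982, √(2b)=2.7964; F=1.3982×42.78=59.8156, v=10.0840/2.7964=3.6060

0: F=-7.8174 v=17.3904
1: F=-23.2299 v=-5.2167
2: F=59.8156 v=3.6060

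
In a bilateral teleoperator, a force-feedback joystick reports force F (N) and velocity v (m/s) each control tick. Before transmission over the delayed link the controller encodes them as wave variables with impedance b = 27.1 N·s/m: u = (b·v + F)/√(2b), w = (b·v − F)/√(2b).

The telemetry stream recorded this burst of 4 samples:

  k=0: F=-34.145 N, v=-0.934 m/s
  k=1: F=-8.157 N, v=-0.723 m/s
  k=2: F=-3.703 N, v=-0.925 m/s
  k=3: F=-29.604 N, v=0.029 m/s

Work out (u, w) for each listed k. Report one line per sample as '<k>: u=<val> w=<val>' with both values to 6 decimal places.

0: u=-8.076049 w=1.199881
1: u=-3.769364 w=-1.553409
2: u=-3.907939 w=-2.901971
3: u=-3.914404 w=4.127904

k=0: b·v=27.1×(-0.934)=-25.311400; √(2b)=7.362065; u=(-25.311400+(-34.145))/7.362065=-8.076049, w=(-25.311400−(-34.145))/7.362065=1.199881
k=1: b·v=27.1×(-0.723)=-19.593300; √(2b)=7.362065; u=(-19.593300+(-8.157))/7.362065=-3.769364, w=(-19.593300−(-8.157))/7.362065=-1.553409
k=2: b·v=27.1×(-0.925)=-25.067500; √(2b)=7.362065; u=(-25.067500+(-3.703))/7.362065=-3.907939, w=(-25.067500−(-3.703))/7.362065=-2.901971
k=3: b·v=27.1×0.029=0.785900; √(2b)=7.362065; u=(0.785900+(-29.604))/7.362065=-3.914404, w=(0.785900−(-29.604))/7.362065=4.127904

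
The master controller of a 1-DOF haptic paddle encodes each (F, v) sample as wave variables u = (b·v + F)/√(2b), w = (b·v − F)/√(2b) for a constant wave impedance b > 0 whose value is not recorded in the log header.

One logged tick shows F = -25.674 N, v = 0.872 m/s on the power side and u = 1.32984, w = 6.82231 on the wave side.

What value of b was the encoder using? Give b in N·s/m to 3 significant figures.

u + w = 8.1521;  u + w = √(2b)·v, so √(2b) = 8.1521/0.872 = 9.3488.
b = (√(2b))²/2 = 87.4000/2 = 43.7000.
(Check via u − w = 2F/√(2b): u − w = -5.4925, 2F/√(2b) = -5.4925.)

b = 43.7 N·s/m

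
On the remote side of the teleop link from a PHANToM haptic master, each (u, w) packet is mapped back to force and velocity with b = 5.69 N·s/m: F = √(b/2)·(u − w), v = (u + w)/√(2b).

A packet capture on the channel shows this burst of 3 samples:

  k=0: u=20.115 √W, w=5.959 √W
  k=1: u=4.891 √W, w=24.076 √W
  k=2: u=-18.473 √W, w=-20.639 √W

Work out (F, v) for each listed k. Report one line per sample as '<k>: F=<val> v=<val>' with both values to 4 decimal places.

0: F=23.8771 v=7.7292
1: F=-32.3596 v=8.5868
2: F=3.6534 v=-11.5941

k=0: u−w=14.1560, u+w=26.0740; √(b/2)=1.6867, √(2b)=3.3734; F=1.6867×14.156=23.8771, v=26.0740/3.3734=7.7292
k=1: u−w=-19.1850, u+w=28.9670; √(b/2)=1.6867, √(2b)=3.3734; F=1.6867×(-19.185)=-32.3596, v=28.9670/3.3734=8.5868
k=2: u−w=2.1660, u+w=-39.1120; √(b/2)=1.6867, √(2b)=3.3734; F=1.6867×2.166=3.6534, v=-39.1120/3.3734=-11.5941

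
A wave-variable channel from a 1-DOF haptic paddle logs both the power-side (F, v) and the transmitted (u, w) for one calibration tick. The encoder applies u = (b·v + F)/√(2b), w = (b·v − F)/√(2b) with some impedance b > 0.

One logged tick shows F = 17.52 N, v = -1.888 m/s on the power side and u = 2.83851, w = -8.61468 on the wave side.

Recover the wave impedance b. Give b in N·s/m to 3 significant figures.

u + w = -5.7762;  u + w = √(2b)·v, so √(2b) = -5.7762/(-1.888) = 3.0594.
b = (√(2b))²/2 = 9.3600/2 = 4.6800.
(Check via u − w = 2F/√(2b): u − w = 11.4532, 2F/√(2b) = 11.4532.)

b = 4.68 N·s/m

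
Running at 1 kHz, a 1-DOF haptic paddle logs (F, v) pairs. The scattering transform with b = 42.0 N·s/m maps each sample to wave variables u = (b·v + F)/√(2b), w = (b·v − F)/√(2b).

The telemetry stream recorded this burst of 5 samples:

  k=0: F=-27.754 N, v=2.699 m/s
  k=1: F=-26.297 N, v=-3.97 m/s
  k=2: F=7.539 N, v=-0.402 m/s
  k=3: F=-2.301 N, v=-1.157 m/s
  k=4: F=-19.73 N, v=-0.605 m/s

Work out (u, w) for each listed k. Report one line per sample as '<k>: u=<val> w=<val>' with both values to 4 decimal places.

k=0: b·v=42.0×2.699=113.3580; √(2b)=9.1652; u=(113.3580+(-27.754))/9.1652=9.3402, w=(113.3580−(-27.754))/9.1652=15.3966
k=1: b·v=42.0×(-3.97)=-166.7400; √(2b)=9.1652; u=(-166.7400+(-26.297))/9.1652=-21.0621, w=(-166.7400−(-26.297))/9.1652=-15.3236
k=2: b·v=42.0×(-0.402)=-16.8840; √(2b)=9.1652; u=(-16.8840+7.539)/9.1652=-1.0196, w=(-16.8840−7.539)/9.1652=-2.6648
k=3: b·v=42.0×(-1.157)=-48.5940; √(2b)=9.1652; u=(-48.5940+(-2.301))/9.1652=-5.5531, w=(-48.5940−(-2.301))/9.1652=-5.0510
k=4: b·v=42.0×(-0.605)=-25.4100; √(2b)=9.1652; u=(-25.4100+(-19.73))/9.1652=-4.9252, w=(-25.4100−(-19.73))/9.1652=-0.6197

0: u=9.3402 w=15.3966
1: u=-21.0621 w=-15.3236
2: u=-1.0196 w=-2.6648
3: u=-5.5531 w=-5.0510
4: u=-4.9252 w=-0.6197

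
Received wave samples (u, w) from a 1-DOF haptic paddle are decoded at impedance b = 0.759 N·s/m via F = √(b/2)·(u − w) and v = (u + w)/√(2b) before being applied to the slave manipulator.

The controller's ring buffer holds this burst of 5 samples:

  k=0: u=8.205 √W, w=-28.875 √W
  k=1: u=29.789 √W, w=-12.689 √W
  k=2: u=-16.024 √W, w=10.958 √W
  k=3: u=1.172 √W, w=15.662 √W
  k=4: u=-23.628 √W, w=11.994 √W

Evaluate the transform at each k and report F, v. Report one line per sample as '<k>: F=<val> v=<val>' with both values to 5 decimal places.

0: F=22.84260 v=-16.77662
1: F=26.16797 v=13.87907
2: F=-16.62188 v=-4.11177
3: F=-8.92636 v=13.66317
4: F=-21.94442 v=-9.44263

k=0: u−w=37.08000, u+w=-20.67000; √(b/2)=0.61604, √(2b)=1.23207; F=0.61604×37.08=22.84260, v=-20.67000/1.23207=-16.77662
k=1: u−w=42.47800, u+w=17.10000; √(b/2)=0.61604, √(2b)=1.23207; F=0.61604×42.478=26.16797, v=17.10000/1.23207=13.87907
k=2: u−w=-26.98200, u+w=-5.06600; √(b/2)=0.61604, √(2b)=1.23207; F=0.61604×(-26.982)=-16.62188, v=-5.06600/1.23207=-4.11177
k=3: u−w=-14.49000, u+w=16.83400; √(b/2)=0.61604, √(2b)=1.23207; F=0.61604×(-14.49)=-8.92636, v=16.83400/1.23207=13.66317
k=4: u−w=-35.62200, u+w=-11.63400; √(b/2)=0.61604, √(2b)=1.23207; F=0.61604×(-35.622)=-21.94442, v=-11.63400/1.23207=-9.44263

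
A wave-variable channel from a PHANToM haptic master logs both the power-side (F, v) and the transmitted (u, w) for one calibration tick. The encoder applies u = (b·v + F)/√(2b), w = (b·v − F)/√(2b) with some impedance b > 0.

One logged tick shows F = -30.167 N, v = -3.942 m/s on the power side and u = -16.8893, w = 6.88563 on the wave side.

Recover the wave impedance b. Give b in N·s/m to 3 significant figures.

u + w = -10.00367;  u + w = √(2b)·v, so √(2b) = -10.00367/(-3.942) = 2.53771.
b = (√(2b))²/2 = 6.43999/2 = 3.22000.
(Check via u − w = 2F/√(2b): u − w = -23.77493, 2F/√(2b) = -23.77494.)

b = 3.22 N·s/m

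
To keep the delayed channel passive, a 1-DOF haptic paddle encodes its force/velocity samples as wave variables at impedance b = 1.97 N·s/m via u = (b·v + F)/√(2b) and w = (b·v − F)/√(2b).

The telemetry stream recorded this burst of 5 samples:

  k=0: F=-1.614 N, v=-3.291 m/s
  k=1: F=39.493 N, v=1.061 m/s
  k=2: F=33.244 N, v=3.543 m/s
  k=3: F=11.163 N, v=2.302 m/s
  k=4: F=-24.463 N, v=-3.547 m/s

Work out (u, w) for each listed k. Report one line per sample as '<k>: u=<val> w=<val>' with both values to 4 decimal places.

k=0: b·v=1.97×(-3.291)=-6.4833; √(2b)=1.9849; u=(-6.4833+(-1.614))/1.9849=-4.0793, w=(-6.4833−(-1.614))/1.9849=-2.4531
k=1: b·v=1.97×1.061=2.0902; √(2b)=1.9849; u=(2.0902+39.493)/1.9849=20.9493, w=(2.0902−39.493)/1.9849=-18.8433
k=2: b·v=1.97×3.543=6.9797; √(2b)=1.9849; u=(6.9797+33.244)/1.9849=20.2644, w=(6.9797−33.244)/1.9849=-13.2318
k=3: b·v=1.97×2.302=4.5349; √(2b)=1.9849; u=(4.5349+11.163)/1.9849=7.9085, w=(4.5349−11.163)/1.9849=-3.3392
k=4: b·v=1.97×(-3.547)=-6.9876; √(2b)=1.9849; u=(-6.9876+(-24.463))/1.9849=-15.8446, w=(-6.9876−(-24.463))/1.9849=8.8040

0: u=-4.0793 w=-2.4531
1: u=20.9493 w=-18.8433
2: u=20.2644 w=-13.2318
3: u=7.9085 w=-3.3392
4: u=-15.8446 w=8.8040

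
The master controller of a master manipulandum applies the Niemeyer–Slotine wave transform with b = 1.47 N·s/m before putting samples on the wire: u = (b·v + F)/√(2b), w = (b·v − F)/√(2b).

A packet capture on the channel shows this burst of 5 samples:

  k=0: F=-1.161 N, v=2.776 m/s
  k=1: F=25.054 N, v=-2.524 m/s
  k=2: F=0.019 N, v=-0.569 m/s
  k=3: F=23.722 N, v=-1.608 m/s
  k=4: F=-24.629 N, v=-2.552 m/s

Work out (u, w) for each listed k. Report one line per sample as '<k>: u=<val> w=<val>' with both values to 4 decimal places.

0: u=1.7028 w=3.0570
1: u=12.4479 w=-16.7757
2: u=-0.4767 w=-0.4989
3: u=12.4564 w=-15.2135
4: u=-16.5518 w=12.1760

k=0: b·v=1.47×2.776=4.0807; √(2b)=1.7146; u=(4.0807+(-1.161))/1.7146=1.7028, w=(4.0807−(-1.161))/1.7146=3.0570
k=1: b·v=1.47×(-2.524)=-3.7103; √(2b)=1.7146; u=(-3.7103+25.054)/1.7146=12.4479, w=(-3.7103−25.054)/1.7146=-16.7757
k=2: b·v=1.47×(-0.569)=-0.8364; √(2b)=1.7146; u=(-0.8364+0.019)/1.7146=-0.4767, w=(-0.8364−0.019)/1.7146=-0.4989
k=3: b·v=1.47×(-1.608)=-2.3638; √(2b)=1.7146; u=(-2.3638+23.722)/1.7146=12.4564, w=(-2.3638−23.722)/1.7146=-15.2135
k=4: b·v=1.47×(-2.552)=-3.7514; √(2b)=1.7146; u=(-3.7514+(-24.629))/1.7146=-16.5518, w=(-3.7514−(-24.629))/1.7146=12.1760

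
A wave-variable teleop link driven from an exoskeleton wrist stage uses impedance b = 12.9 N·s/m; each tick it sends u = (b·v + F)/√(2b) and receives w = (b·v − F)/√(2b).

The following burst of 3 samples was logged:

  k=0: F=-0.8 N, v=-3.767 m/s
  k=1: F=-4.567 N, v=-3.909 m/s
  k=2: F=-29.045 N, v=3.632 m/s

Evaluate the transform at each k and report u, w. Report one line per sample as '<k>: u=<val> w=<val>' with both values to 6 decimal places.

0: u=-9.724493 w=-9.409494
1: u=-10.826756 w=-9.028501
2: u=3.505907 w=14.942365

k=0: b·v=12.9×(-3.767)=-48.594300; √(2b)=5.079370; u=(-48.594300+(-0.8))/5.079370=-9.724493, w=(-48.594300−(-0.8))/5.079370=-9.409494
k=1: b·v=12.9×(-3.909)=-50.426100; √(2b)=5.079370; u=(-50.426100+(-4.567))/5.079370=-10.826756, w=(-50.426100−(-4.567))/5.079370=-9.028501
k=2: b·v=12.9×3.632=46.852800; √(2b)=5.079370; u=(46.852800+(-29.045))/5.079370=3.505907, w=(46.852800−(-29.045))/5.079370=14.942365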